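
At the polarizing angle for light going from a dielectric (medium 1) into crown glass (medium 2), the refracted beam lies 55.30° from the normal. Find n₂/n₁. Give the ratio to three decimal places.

n₂/n₁ ≈ 0.692

At Brewster incidence θ_B = 90° − θ_t = 90° − 55.30° = 34.70°.
Then n₂/n₁ = tan θ_B = tan 34.70° = 0.692.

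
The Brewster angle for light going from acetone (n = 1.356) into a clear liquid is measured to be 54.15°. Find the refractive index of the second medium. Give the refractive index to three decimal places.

n ≈ 1.877

Full polarization of the reflected beam means tan θ_B = n₂/n₁, where n₁ is the incident medium (acetone).
n₂ = n₁ tan θ_B = 1.356 × tan 54.15° = 1.877.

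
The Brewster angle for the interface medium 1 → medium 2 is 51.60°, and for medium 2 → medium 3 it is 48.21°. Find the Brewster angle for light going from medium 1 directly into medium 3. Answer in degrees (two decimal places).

θ_B ≈ 54.69°

n₂/n₁ = tan 51.60° = 1.2617 and n₃/n₂ = tan 48.21° = 1.1188.
Multiplying, n₃/n₁ = 1.2617 × 1.1188 = 1.4116, and θ_B(1→3) = arctan 1.4116 = 54.69°.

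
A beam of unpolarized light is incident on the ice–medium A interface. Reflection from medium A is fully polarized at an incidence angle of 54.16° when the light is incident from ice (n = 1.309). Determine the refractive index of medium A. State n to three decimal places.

n ≈ 1.812

Brewster's law: tan θ_B = n₂/n₁ (light incident in ice, refracted into medium A).
n₂ = n₁ tan θ_B = 1.309 × tan 54.16° = 1.812.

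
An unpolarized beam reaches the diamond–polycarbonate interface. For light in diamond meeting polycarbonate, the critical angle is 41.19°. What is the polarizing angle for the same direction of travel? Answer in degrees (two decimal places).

θ_B ≈ 33.37°

At the critical angle sin θ_c = n₂/n₁, giving n₂/n₁ = sin 41.19° = 0.6586.
Then tan θ_B = n₂/n₁ = 0.6586, so θ_B = arctan 0.6586 = 33.37°.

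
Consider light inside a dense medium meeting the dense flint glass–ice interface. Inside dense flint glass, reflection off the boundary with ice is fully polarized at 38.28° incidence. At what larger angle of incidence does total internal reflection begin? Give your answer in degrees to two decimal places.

From Brewster, n₂/n₁ = tan θ_B = tan 38.28° = 0.7892.
Then sin θ_c = n₂/n₁ = 0.7892, so θ_c = arcsin 0.7892 = 52.11°.

θ_c ≈ 52.11°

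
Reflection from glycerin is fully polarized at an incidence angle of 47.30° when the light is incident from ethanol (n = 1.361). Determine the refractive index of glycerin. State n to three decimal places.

n ≈ 1.475

Full polarization of the reflected beam means tan θ_B = n₂/n₁, where n₁ is the incident medium (ethanol).
n₂ = n₁ tan θ_B = 1.361 × tan 47.30° = 1.475.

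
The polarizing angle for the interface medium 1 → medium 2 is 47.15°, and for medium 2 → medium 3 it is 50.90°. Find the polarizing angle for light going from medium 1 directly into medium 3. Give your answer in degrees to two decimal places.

θ_B ≈ 52.99°

tan θ_B(1→2) = n₂/n₁ = tan 47.15° = 1.0780.
tan θ_B(2→3) = n₃/n₂ = tan 50.90° = 1.2305.
n₃/n₁ = 1.3265. Then tan θ_B(1→3) = n₃/n₁, so θ_B(1→3) = arctan(1.3265) = 52.99°.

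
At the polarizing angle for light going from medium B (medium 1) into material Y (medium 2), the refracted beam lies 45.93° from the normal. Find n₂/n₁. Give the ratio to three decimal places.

n₂/n₁ ≈ 0.968

At Brewster incidence θ_B = 90° − θ_t = 90° − 45.93° = 44.07°.
tan θ_B = n₂/n₁, so n₂/n₁ = tan 44.07° = 0.968.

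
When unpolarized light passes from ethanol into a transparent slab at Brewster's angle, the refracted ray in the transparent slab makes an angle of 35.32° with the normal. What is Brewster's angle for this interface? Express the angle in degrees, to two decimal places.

Brewster's condition makes the reflected and refracted beams perpendicular: θ_B + θ_t = 90°.
θ_B = 90° − 35.32° = 54.68°.

θ_B ≈ 54.68°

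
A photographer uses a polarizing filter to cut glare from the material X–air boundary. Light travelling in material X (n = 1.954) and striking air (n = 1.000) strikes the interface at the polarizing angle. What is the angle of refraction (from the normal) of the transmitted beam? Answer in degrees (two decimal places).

θ_t ≈ 62.90°

First find Brewster's angle: tan θ_B = 1.000/1.954 = 0.5118, giving θ_B = 27.10°.
At Brewster's angle the reflected and refracted rays are perpendicular, so θ_t = 90° − θ_B = 90° − 27.10° = 62.90°.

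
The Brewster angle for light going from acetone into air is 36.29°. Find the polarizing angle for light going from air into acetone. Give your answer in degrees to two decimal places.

Reversing the direction swaps n₁ and n₂, so tan θ_B' = 1/tan θ_B and θ_B' = 90° − θ_B.
Hence θ_B' = 90° − 36.29° = 53.71°.

θ_B' ≈ 53.71°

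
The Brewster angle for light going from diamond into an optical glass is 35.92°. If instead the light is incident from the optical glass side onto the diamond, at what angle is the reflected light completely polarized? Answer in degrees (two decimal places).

θ_B' ≈ 54.08°

tan θ_B' = n₁/n₂ = 1/tan θ_B, so θ_B' = 90° − θ_B.
θ_B' = 90° − 35.92° = 54.08°.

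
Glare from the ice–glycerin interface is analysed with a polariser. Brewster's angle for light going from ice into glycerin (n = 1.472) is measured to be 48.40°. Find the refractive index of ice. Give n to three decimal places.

Brewster's law: tan θ_B = n₂/n₁ (light incident in ice, refracted into glycerin).
n₁ = n₂ / tan θ_B = 1.472 / tan 48.40° = 1.307.

n ≈ 1.307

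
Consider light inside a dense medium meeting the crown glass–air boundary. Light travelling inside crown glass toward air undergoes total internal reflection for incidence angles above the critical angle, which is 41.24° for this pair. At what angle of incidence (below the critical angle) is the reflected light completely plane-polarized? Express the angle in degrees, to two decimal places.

θ_B ≈ 33.39°

At the critical angle sin θ_c = n₂/n₁, giving n₂/n₁ = sin 41.24° = 0.6592.
Then tan θ_B = n₂/n₁ = 0.6592, so θ_B = arctan 0.6592 = 33.39°.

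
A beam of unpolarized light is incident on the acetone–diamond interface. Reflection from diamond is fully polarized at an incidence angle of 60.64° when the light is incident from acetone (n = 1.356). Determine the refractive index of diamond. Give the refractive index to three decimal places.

Brewster's law: tan θ_B = n₂/n₁ (light incident in acetone, refracted into diamond).
n₂ = n₁ tan θ_B = 1.356 × tan 60.64° = 2.410.

n ≈ 2.410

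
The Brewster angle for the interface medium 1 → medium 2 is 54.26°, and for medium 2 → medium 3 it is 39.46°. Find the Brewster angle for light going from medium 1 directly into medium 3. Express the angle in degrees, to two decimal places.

Each Brewster angle gives a ratio: n₂/n₁ = tan 54.26° = 1.3896, n₃/n₂ = tan 39.46° = 0.8232.
n₃/n₁ = 1.1439. Then tan θ_B(1→3) = n₃/n₁, so θ_B(1→3) = arctan(1.1439) = 48.84°.

θ_B ≈ 48.84°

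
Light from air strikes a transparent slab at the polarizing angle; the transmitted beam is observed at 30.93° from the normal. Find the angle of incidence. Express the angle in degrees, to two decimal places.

θ_B ≈ 59.07°

Brewster's condition makes the reflected and refracted beams perpendicular: θ_B + θ_t = 90°.
θ_B = 90° − 30.93° = 59.07°.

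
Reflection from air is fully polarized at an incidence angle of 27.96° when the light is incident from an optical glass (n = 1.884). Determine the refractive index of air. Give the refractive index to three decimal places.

Full polarization of the reflected beam means tan θ_B = n₂/n₁, where n₁ is the incident medium (an optical glass).
n₂ = n₁ tan θ_B = 1.884 × tan 27.96° = 1.000.

n ≈ 1.000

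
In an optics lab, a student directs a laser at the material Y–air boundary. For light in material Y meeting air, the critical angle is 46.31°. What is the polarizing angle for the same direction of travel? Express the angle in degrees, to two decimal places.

θ_B ≈ 35.87°

At the critical angle sin θ_c = n₂/n₁, giving n₂/n₁ = sin 46.31° = 0.7231.
Then tan θ_B = n₂/n₁ = 0.7231, so θ_B = arctan 0.7231 = 35.87°.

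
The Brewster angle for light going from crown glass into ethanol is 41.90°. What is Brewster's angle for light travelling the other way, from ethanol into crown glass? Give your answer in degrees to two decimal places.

θ_B' ≈ 48.10°

The two Brewster angles are complementary: θ_B' = 90° − θ_B = 90° − 41.90° = 48.10°.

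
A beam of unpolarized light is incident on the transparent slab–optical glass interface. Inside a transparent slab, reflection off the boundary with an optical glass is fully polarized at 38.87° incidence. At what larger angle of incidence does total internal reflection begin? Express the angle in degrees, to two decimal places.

θ_c ≈ 53.71°

From Brewster, n₂/n₁ = tan θ_B = tan 38.87° = 0.8060.
Then sin θ_c = n₂/n₁ = 0.8060, so θ_c = arcsin 0.8060 = 53.71°.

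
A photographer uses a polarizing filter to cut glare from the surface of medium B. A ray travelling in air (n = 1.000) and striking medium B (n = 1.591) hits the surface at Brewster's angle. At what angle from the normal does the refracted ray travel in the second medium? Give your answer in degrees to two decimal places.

First find Brewster's angle: tan θ_B = 1.591/1.000 = 1.5910, giving θ_B = 57.85°.
The refracted ray is perpendicular to the reflected ray, so θ_t = 90° − θ_B = 32.15°.

θ_t ≈ 32.15°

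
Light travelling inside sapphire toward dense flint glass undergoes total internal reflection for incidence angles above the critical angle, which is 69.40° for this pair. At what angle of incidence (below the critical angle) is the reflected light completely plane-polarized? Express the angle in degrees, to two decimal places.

n₂/n₁ = sin θ_c = sin 69.40° = 0.9361.
tan θ_B equals the same ratio, so θ_B = arctan(0.9361) = 43.11°.

θ_B ≈ 43.11°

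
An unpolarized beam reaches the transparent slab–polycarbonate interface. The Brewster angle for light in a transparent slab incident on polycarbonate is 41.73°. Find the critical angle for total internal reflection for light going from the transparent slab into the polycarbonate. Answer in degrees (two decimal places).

θ_c ≈ 63.11°

From Brewster, n₂/n₁ = tan θ_B = tan 41.73° = 0.8919.
Then sin θ_c = n₂/n₁ = 0.8919, so θ_c = arcsin 0.8919 = 63.11°.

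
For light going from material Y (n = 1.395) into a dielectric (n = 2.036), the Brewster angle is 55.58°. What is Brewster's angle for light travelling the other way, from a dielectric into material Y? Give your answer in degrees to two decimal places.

θ_B' ≈ 34.42°

tan θ_B' = n₁/n₂ = 1/tan θ_B, so θ_B' = 90° − θ_B.
θ_B' = 90° − 55.58° = 34.42°.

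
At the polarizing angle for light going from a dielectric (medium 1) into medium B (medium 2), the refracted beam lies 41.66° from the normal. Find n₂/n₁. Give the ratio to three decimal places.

n₂/n₁ ≈ 1.124

θ_B + θ_t = 90°, so θ_B = 90° − 41.66° = 48.34°.
Then n₂/n₁ = tan θ_B = tan 48.34° = 1.124.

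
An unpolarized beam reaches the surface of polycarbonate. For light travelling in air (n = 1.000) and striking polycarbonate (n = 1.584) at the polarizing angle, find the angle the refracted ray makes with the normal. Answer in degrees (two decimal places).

tan θ_B = n₂/n₁ = 1.584/1.000 = 1.5840, so θ_B = 57.74°.
At Brewster's angle the reflected and refracted rays are perpendicular, so θ_t = 90° − θ_B = 90° − 57.74° = 32.26°.

θ_t ≈ 32.26°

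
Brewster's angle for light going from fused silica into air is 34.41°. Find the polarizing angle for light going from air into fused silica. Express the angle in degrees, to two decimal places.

The two Brewster angles are complementary: θ_B' = 90° − θ_B = 90° − 34.41° = 55.59°.

θ_B' ≈ 55.59°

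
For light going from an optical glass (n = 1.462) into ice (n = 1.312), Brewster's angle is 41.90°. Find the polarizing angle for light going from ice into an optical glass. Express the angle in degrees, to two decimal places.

θ_B' ≈ 48.10°

The two Brewster angles are complementary: θ_B' = 90° − θ_B = 90° − 41.90° = 48.10°.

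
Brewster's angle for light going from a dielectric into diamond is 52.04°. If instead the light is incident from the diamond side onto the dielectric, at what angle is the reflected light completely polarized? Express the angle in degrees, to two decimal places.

θ_B' ≈ 37.96°

Reversing the direction swaps n₁ and n₂, so tan θ_B' = 1/tan θ_B and θ_B' = 90° − θ_B.
Hence θ_B' = 90° − 52.04° = 37.96°.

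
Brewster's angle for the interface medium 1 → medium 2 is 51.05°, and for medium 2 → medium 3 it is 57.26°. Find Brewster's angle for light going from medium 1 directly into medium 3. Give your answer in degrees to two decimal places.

Each Brewster angle gives a ratio: n₂/n₁ = tan 51.05° = 1.2371, n₃/n₂ = tan 57.26° = 1.5553.
n₃/n₁ = 1.9240. Then tan θ_B(1→3) = n₃/n₁, so θ_B(1→3) = arctan(1.9240) = 62.54°.

θ_B ≈ 62.54°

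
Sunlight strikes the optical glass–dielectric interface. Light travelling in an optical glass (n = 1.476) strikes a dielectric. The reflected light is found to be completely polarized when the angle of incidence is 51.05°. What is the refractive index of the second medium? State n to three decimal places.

n ≈ 1.826

Brewster's law: tan θ_B = n₂/n₁ (light incident in an optical glass, refracted into a dielectric).
n₂ = n₁ tan θ_B = 1.476 × tan 51.05° = 1.826.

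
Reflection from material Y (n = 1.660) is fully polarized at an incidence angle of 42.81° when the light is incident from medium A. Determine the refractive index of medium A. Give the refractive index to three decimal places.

At Brewster's angle, tan θ_B = n₂/n₁ with n₁ on the incident side (medium A) and n₂ on the transmitted side (material Y).
n₁ = n₂ / tan θ_B = 1.660 / tan 42.81° = 1.792.

n ≈ 1.792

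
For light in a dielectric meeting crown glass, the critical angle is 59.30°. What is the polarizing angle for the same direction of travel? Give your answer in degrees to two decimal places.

sin θ_c = n₂/n₁, so n₂/n₁ = sin 59.30° = 0.8599.
Brewster: tan θ_B = n₂/n₁ = 0.8599.
θ_B = arctan(0.8599) = 40.69°.

θ_B ≈ 40.69°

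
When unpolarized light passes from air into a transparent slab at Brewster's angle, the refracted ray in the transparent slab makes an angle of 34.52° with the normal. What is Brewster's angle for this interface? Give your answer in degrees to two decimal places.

θ_B ≈ 55.48°

Since the reflected and refracted rays are at right angles at the polarizing angle, θ_B + θ_t = 90°.
So θ_B = 90° − θ_t = 90° − 34.52° = 55.48°.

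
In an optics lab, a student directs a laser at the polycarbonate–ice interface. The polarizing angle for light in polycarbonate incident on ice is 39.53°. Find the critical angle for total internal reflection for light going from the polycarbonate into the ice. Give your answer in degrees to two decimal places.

tan θ_B = n₂/n₁ = tan 39.53° = 0.8252.
Total internal reflection: sin θ_c = n₂/n₁ = 0.8252.
θ_c = arcsin(0.8252) = 55.61°.

θ_c ≈ 55.61°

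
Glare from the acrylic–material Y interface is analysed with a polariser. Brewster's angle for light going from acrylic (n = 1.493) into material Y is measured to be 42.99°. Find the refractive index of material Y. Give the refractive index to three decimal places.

n ≈ 1.392

Full polarization of the reflected beam means tan θ_B = n₂/n₁, where n₁ is the incident medium (acrylic).
n₂ = n₁ tan θ_B = 1.493 × tan 42.99° = 1.392.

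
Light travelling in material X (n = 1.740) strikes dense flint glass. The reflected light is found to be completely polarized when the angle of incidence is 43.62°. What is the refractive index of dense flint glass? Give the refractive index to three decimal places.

Full polarization of the reflected beam means tan θ_B = n₂/n₁, where n₁ is the incident medium (material X).
n₂ = n₁ tan θ_B = 1.740 × tan 43.62° = 1.658.

n ≈ 1.658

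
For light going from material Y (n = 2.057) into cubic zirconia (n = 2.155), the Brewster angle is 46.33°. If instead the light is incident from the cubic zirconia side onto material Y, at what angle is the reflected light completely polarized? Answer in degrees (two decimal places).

The two Brewster angles are complementary: θ_B' = 90° − θ_B = 90° − 46.33° = 43.67°.

θ_B' ≈ 43.67°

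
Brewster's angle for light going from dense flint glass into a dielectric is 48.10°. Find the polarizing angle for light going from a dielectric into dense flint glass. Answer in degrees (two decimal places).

The two Brewster angles are complementary: θ_B' = 90° − θ_B = 90° − 48.10° = 41.90°.

θ_B' ≈ 41.90°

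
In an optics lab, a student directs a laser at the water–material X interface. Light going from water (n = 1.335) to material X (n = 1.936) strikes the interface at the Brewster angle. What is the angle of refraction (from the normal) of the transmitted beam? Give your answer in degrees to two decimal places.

First find Brewster's angle: tan θ_B = 1.936/1.335 = 1.4502, giving θ_B = 55.41°.
The refracted ray is perpendicular to the reflected ray, so θ_t = 90° − θ_B = 34.59°.

θ_t ≈ 34.59°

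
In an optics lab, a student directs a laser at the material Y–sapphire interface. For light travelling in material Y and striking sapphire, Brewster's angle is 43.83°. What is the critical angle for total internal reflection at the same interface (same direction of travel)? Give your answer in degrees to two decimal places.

From Brewster, n₂/n₁ = tan θ_B = tan 43.83° = 0.9600.
Then sin θ_c = n₂/n₁ = 0.9600, so θ_c = arcsin 0.9600 = 73.73°.

θ_c ≈ 73.73°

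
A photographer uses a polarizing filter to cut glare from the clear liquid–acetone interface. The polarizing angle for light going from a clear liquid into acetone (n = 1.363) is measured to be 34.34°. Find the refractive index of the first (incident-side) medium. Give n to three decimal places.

Brewster's law: tan θ_B = n₂/n₁ (light incident in a clear liquid, refracted into acetone).
n₁ = n₂ / tan θ_B = 1.363 / tan 34.34° = 1.995.

n ≈ 1.995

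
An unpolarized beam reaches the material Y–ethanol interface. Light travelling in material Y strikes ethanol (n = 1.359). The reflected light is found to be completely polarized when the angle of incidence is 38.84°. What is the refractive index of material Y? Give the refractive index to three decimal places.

Full polarization of the reflected beam means tan θ_B = n₂/n₁, where n₁ is the incident medium (material Y).
n₁ = n₂ / tan θ_B = 1.359 / tan 38.84° = 1.688.

n ≈ 1.688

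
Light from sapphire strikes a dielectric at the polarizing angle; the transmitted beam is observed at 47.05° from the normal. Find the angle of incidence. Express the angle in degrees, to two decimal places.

θ_B ≈ 42.95°

Brewster's condition makes the reflected and refracted beams perpendicular: θ_B + θ_t = 90°.
θ_B = 90° − 47.05° = 42.95°.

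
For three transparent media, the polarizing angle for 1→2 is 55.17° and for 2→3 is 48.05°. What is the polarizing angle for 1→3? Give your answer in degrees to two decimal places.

Each Brewster angle gives a ratio: n₂/n₁ = tan 55.17° = 1.4372, n₃/n₂ = tan 48.05° = 1.1126.
Multiplying, n₃/n₁ = 1.4372 × 1.1126 = 1.5990, and θ_B(1→3) = arctan 1.5990 = 57.98°.

θ_B ≈ 57.98°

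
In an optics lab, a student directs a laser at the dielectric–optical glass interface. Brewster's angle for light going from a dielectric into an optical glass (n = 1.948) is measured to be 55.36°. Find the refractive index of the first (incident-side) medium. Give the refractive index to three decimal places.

Full polarization of the reflected beam means tan θ_B = n₂/n₁, where n₁ is the incident medium (a dielectric).
n₁ = n₂ / tan θ_B = 1.948 / tan 55.36° = 1.346.

n ≈ 1.346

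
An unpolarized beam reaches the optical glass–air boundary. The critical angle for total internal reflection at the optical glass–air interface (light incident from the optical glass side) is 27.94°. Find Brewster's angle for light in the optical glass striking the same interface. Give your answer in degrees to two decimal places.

At the critical angle sin θ_c = n₂/n₁, giving n₂/n₁ = sin 27.94° = 0.4685.
Then tan θ_B = n₂/n₁ = 0.4685, so θ_B = arctan 0.4685 = 25.11°.

θ_B ≈ 25.11°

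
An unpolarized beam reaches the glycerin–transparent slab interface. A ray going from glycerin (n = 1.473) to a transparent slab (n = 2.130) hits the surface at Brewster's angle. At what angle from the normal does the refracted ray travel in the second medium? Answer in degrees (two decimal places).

θ_t ≈ 34.67°

First find Brewster's angle: tan θ_B = 2.130/1.473 = 1.4460, giving θ_B = 55.33°.
Since θ_B + θ_t = 90° at Brewster incidence, θ_t = 90° − 55.33° = 34.67°.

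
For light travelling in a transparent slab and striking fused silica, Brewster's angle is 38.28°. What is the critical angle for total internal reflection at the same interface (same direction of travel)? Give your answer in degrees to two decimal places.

n₂/n₁ = tan 38.28° = 0.7892; the critical angle satisfies sin θ_c = n₂/n₁.
θ_c = arcsin(0.7892) = 52.11°.

θ_c ≈ 52.11°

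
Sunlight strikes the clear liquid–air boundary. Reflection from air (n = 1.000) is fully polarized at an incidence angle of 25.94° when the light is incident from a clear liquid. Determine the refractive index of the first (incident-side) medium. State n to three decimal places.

Full polarization of the reflected beam means tan θ_B = n₂/n₁, where n₁ is the incident medium (a clear liquid).
n₁ = n₂ / tan θ_B = 1.000 / tan 25.94° = 2.056.

n ≈ 2.056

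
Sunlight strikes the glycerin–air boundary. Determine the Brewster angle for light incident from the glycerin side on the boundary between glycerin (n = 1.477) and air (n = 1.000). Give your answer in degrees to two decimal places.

θ_B ≈ 34.10°

The reflected p-component vanishes when tan θ_B = n₂/n₁.
Brewster's condition: tan θ_B = n₂/n₁ = 1.000/1.477 = 0.6770.
So θ_B = arctan 0.6770 = 34.10°.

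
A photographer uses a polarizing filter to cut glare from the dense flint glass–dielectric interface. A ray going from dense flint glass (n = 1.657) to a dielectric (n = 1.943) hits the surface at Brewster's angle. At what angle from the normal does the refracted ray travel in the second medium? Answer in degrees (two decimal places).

First find Brewster's angle: tan θ_B = 1.943/1.657 = 1.1726, giving θ_B = 49.54°.
At Brewster's angle the reflected and refracted rays are perpendicular, so θ_t = 90° − θ_B = 90° − 49.54° = 40.46°.

θ_t ≈ 40.46°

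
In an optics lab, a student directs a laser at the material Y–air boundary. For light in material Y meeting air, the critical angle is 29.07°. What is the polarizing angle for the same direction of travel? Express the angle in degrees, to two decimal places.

At the critical angle sin θ_c = n₂/n₁, giving n₂/n₁ = sin 29.07° = 0.4859.
Then tan θ_B = n₂/n₁ = 0.4859, so θ_B = arctan 0.4859 = 25.91°.

θ_B ≈ 25.91°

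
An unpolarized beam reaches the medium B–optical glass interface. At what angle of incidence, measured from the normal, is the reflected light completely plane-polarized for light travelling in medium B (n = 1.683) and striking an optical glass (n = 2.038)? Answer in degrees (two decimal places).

θ_B ≈ 50.45°

Here n₂/n₁ = 2.038/1.683 = 1.2109, and Brewster's law gives tan θ_B = n₂/n₁.
So θ_B = arctan 1.2109 = 50.45°.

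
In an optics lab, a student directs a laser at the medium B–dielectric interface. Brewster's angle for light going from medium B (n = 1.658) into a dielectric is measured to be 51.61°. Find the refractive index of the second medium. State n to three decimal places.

Full polarization of the reflected beam means tan θ_B = n₂/n₁, where n₁ is the incident medium (medium B).
n₂ = n₁ tan θ_B = 1.658 × tan 51.61° = 2.093.

n ≈ 2.093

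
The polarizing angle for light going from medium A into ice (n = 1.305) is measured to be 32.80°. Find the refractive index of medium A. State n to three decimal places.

At the polarizing angle, tan θ_B = n₂/n₁ with n₁ on the incident side (medium A) and n₂ on the transmitted side (ice).
n₁ = n₂ / tan θ_B = 1.305 / tan 32.80° = 2.025.

n ≈ 2.025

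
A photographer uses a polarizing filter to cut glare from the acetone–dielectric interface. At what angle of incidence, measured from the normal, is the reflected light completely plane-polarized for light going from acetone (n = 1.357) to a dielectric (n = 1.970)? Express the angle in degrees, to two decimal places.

At Brewster's angle the reflected and refracted rays are perpendicular, which with Snell's law gives tan θ_B = n₂/n₁.
Brewster's condition: tan θ_B = n₂/n₁ = 1.970/1.357 = 1.4517.
So θ_B = arctan 1.4517 = 55.44°.

θ_B ≈ 55.44°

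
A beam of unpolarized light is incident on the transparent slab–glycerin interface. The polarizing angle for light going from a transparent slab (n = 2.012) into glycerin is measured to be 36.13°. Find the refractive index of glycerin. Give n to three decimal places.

At the polarizing angle, tan θ_B = n₂/n₁ with n₁ on the incident side (a transparent slab) and n₂ on the transmitted side (glycerin).
n₂ = n₁ tan θ_B = 2.012 × tan 36.13° = 1.469.

n ≈ 1.469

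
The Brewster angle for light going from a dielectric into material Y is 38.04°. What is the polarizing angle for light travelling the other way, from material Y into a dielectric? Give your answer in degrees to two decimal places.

The two Brewster angles are complementary: θ_B' = 90° − θ_B = 90° − 38.04° = 51.96°.

θ_B' ≈ 51.96°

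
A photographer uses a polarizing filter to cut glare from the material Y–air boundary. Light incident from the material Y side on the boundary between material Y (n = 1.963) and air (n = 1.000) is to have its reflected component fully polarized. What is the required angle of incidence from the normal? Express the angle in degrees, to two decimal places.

θ_B ≈ 27.00°

Brewster's condition: tan θ_B = n₂/n₁ = 1.000/1.963 = 0.5094.
So θ_B = arctan 0.5094 = 27.00°.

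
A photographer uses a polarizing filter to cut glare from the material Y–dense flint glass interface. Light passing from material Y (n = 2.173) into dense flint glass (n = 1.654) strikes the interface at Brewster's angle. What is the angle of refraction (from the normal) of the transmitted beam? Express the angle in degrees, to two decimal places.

θ_B = arctan(n₂/n₁) = arctan(1.654/2.173) = 37.28°.
At Brewster's angle the reflected and refracted rays are perpendicular, so θ_t = 90° − θ_B = 90° − 37.28° = 52.72°.

θ_t ≈ 52.72°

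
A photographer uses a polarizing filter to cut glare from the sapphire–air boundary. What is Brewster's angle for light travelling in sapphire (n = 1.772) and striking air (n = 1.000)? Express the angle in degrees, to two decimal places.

tan θ_B = n₂/n₁ = 1.000/1.772 = 0.5643. Taking the arctangent, θ_B = 29.44°.

θ_B ≈ 29.44°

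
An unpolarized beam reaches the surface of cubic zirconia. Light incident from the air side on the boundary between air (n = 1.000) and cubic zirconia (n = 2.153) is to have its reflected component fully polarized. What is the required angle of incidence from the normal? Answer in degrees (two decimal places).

θ_B ≈ 65.09°

Brewster's condition: tan θ_B = n₂/n₁ = 2.153/1.000 = 2.1530.
So θ_B = arctan 2.1530 = 65.09°.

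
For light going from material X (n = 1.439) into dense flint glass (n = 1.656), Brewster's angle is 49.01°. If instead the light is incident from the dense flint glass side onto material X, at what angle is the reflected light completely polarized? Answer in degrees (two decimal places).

θ_B' ≈ 40.99°

The two Brewster angles are complementary: θ_B' = 90° − θ_B = 90° − 49.01° = 40.99°.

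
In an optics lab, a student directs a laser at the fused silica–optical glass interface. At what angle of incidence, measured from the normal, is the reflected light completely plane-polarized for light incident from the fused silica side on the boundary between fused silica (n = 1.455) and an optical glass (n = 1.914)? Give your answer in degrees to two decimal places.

Brewster's condition: tan θ_B = n₂/n₁ = 1.914/1.455 = 1.3155.
θ_B = arctan(1.3155) = 52.76°.

θ_B ≈ 52.76°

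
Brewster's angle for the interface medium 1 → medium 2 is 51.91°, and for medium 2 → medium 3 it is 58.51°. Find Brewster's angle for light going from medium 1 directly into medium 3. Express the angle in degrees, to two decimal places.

Each Brewster angle gives a ratio: n₂/n₁ = tan 51.91° = 1.2758, n₃/n₂ = tan 58.51° = 1.6325.
Multiplying, n₃/n₁ = 1.2758 × 1.6325 = 2.0827, and θ_B(1→3) = arctan 2.0827 = 64.35°.

θ_B ≈ 64.35°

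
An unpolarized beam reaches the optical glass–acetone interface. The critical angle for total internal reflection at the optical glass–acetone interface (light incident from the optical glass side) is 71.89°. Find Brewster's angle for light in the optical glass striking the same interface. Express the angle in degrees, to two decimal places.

At the critical angle sin θ_c = n₂/n₁, giving n₂/n₁ = sin 71.89° = 0.9505.
Then tan θ_B = n₂/n₁ = 0.9505, so θ_B = arctan 0.9505 = 43.55°.

θ_B ≈ 43.55°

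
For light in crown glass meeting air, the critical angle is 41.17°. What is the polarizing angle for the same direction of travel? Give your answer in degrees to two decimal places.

θ_B ≈ 33.36°

n₂/n₁ = sin θ_c = sin 41.17° = 0.6583.
tan θ_B equals the same ratio, so θ_B = arctan(0.6583) = 33.36°.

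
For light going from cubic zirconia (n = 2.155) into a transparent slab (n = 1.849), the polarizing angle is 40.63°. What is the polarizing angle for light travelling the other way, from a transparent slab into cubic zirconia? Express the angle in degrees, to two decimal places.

tan θ_B' = n₁/n₂ = 1/tan θ_B, so θ_B' = 90° − θ_B.
θ_B' = 90° − 40.63° = 49.37°.

θ_B' ≈ 49.37°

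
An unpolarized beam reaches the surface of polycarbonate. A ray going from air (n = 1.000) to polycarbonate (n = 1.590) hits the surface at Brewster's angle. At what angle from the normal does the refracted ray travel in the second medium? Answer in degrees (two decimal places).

tan θ_B = n₂/n₁ = 1.590/1.000 = 1.5900, so θ_B = 57.83°.
The refracted ray is perpendicular to the reflected ray, so θ_t = 90° − θ_B = 32.17°.

θ_t ≈ 32.17°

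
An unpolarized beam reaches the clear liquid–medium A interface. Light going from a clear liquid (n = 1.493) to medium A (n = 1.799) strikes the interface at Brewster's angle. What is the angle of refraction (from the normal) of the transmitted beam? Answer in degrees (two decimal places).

θ_t ≈ 39.69°

tan θ_B = n₂/n₁ = 1.799/1.493 = 1.2050, so θ_B = 50.31°.
Since θ_B + θ_t = 90° at Brewster incidence, θ_t = 90° − 50.31° = 39.69°.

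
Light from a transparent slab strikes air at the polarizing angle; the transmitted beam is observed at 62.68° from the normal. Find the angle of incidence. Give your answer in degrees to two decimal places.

θ_B ≈ 27.32°

Brewster's condition makes the reflected and refracted beams perpendicular: θ_B + θ_t = 90°.
So θ_B = 90° − θ_t = 90° − 62.68° = 27.32°.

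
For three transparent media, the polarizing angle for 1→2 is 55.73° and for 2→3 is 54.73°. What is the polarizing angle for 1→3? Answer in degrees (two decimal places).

tan θ_B(1→2) = n₂/n₁ = tan 55.73° = 1.4676.
tan θ_B(2→3) = n₃/n₂ = tan 54.73° = 1.4139.
Multiplying, n₃/n₁ = 1.4676 × 1.4139 = 2.0751, and θ_B(1→3) = arctan 2.0751 = 64.27°.

θ_B ≈ 64.27°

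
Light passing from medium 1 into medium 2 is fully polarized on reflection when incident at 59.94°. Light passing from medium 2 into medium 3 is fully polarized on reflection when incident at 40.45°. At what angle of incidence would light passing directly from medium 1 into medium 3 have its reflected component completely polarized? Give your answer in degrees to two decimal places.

θ_B ≈ 55.83°

n₂/n₁ = tan 59.94° = 1.7279 and n₃/n₂ = tan 40.45° = 0.8526.
So n₃/n₁ = (n₂/n₁)(n₃/n₂) = 1.7279 × 0.8526 = 1.4731.
θ_B(1→3) = arctan(1.4731) = 55.83°.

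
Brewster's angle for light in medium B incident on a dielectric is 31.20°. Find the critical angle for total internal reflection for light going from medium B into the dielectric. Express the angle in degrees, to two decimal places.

tan θ_B = n₂/n₁ = tan 31.20° = 0.6056.
Total internal reflection: sin θ_c = n₂/n₁ = 0.6056.
θ_c = arcsin(0.6056) = 37.27°.

θ_c ≈ 37.27°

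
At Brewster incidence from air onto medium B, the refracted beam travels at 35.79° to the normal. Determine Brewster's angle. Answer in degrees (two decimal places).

θ_B ≈ 54.21°

Since the reflected and refracted rays are at right angles at the polarizing angle, θ_B + θ_t = 90°.
θ_B = 90° − 35.79° = 54.21°.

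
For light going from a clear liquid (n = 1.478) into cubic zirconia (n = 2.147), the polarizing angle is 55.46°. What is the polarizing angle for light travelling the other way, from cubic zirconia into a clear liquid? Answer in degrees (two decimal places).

θ_B' ≈ 34.54°

The two Brewster angles are complementary: θ_B' = 90° − θ_B = 90° − 55.46° = 34.54°.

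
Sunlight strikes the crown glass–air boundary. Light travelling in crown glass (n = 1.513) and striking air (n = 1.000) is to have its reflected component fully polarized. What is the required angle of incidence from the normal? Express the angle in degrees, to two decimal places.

θ_B ≈ 33.46°

tan θ_B = n₂/n₁ = 1.000/1.513 = 0.6609.
So θ_B = arctan 0.6609 = 33.46°.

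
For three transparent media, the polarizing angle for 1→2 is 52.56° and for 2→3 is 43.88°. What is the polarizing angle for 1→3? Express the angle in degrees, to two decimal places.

Each Brewster angle gives a ratio: n₂/n₁ = tan 52.56° = 1.3061, n₃/n₂ = tan 43.88° = 0.9616.
So n₃/n₁ = (n₂/n₁)(n₃/n₂) = 1.3061 × 0.9616 = 1.2560.
θ_B(1→3) = arctan(1.2560) = 51.47°.

θ_B ≈ 51.47°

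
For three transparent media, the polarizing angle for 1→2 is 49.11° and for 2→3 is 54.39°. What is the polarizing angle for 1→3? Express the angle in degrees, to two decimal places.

θ_B ≈ 58.19°

Each Brewster angle gives a ratio: n₂/n₁ = tan 49.11° = 1.1548, n₃/n₂ = tan 54.39° = 1.3963.
n₃/n₁ = 1.6125. Then tan θ_B(1→3) = n₃/n₁, so θ_B(1→3) = arctan(1.6125) = 58.19°.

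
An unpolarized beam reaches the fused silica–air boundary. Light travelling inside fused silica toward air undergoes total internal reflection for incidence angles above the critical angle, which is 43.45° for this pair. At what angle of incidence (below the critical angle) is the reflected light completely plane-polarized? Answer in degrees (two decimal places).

sin θ_c = n₂/n₁, so n₂/n₁ = sin 43.45° = 0.6877.
Brewster: tan θ_B = n₂/n₁ = 0.6877.
θ_B = arctan(0.6877) = 34.52°.

θ_B ≈ 34.52°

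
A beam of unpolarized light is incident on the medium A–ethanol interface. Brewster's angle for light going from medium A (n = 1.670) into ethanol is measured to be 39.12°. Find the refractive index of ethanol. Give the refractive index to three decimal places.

n ≈ 1.358

Full polarization of the reflected beam means tan θ_B = n₂/n₁, where n₁ is the incident medium (medium A).
n₂ = n₁ tan θ_B = 1.670 × tan 39.12° = 1.358.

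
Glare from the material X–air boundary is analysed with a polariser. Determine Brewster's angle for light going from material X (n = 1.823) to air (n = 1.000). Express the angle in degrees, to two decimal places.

The reflected p-component vanishes when tan θ_B = n₂/n₁.
tan θ_B = n₂/n₁ = 1.000/1.823 = 0.5485.
So θ_B = arctan 0.5485 = 28.75°.

θ_B ≈ 28.75°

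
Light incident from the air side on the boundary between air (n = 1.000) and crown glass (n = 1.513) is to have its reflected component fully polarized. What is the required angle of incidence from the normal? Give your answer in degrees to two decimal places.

θ_B ≈ 56.54°

Here n₂/n₁ = 1.513/1.000 = 1.5130, and Brewster's law gives tan θ_B = n₂/n₁.
So θ_B = arctan 1.5130 = 56.54°.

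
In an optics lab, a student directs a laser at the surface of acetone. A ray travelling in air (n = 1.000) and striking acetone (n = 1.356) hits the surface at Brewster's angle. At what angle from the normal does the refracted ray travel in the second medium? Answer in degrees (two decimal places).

θ_t ≈ 36.41°

tan θ_B = n₂/n₁ = 1.356/1.000 = 1.3560, so θ_B = 53.59°.
Since θ_B + θ_t = 90° at Brewster incidence, θ_t = 90° − 53.59° = 36.41°.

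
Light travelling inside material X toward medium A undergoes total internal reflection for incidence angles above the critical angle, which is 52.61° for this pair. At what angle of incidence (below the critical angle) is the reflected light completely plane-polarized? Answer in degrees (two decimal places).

At the critical angle sin θ_c = n₂/n₁, giving n₂/n₁ = sin 52.61° = 0.7945.
Then tan θ_B = n₂/n₁ = 0.7945, so θ_B = arctan 0.7945 = 38.47°.

θ_B ≈ 38.47°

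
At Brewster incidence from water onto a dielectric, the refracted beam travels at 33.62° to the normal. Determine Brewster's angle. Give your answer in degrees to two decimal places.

θ_B ≈ 56.38°

Brewster's condition makes the reflected and refracted beams perpendicular: θ_B + θ_t = 90°.
θ_B = 90° − 33.62° = 56.38°.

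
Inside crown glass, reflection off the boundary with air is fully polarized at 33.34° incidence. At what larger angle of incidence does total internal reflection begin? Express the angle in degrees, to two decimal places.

θ_c ≈ 41.14°

From Brewster, n₂/n₁ = tan θ_B = tan 33.34° = 0.6579.
Then sin θ_c = n₂/n₁ = 0.6579, so θ_c = arcsin 0.6579 = 41.14°.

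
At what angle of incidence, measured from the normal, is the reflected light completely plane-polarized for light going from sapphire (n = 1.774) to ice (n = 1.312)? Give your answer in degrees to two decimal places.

Here n₂/n₁ = 1.312/1.774 = 0.7396, and Brewster's law gives tan θ_B = n₂/n₁.
θ_B = arctan(0.7396) = 36.49°.

θ_B ≈ 36.49°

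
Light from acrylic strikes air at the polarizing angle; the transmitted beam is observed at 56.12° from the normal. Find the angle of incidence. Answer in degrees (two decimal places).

At Brewster's angle the reflected and refracted rays are perpendicular, so θ_B + θ_t = 90°.
So θ_B = 90° − θ_t = 90° − 56.12° = 33.88°.

θ_B ≈ 33.88°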